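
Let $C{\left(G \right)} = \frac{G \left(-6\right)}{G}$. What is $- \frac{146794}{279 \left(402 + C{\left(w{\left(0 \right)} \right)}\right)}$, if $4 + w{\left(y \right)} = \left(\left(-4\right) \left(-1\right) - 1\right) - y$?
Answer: $- \frac{73397}{55242} \approx -1.3286$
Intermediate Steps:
$w{\left(y \right)} = -1 - y$ ($w{\left(y \right)} = -4 - \left(-3 + y\right) = -1 - y$)
$C{\left(G \right)} = -6$ ($C{\left(G \right)} = \frac{\left(-6\right) G}{G} = -6$)
$- \frac{146794}{279 \left(402 + C{\left(w{\left(0 \right)} \right)}\right)} = - \frac{146794}{279 \left(402 - 6\right)} = - \frac{146794}{279 \cdot 396} = - \frac{146794}{110484} = \left(-146794\right) \frac{1}{110484} = - \frac{73397}{55242}$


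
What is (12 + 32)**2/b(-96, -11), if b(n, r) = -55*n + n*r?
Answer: 11/36 ≈ 0.30556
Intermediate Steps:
(12 + 32)**2/b(-96, -11) = (12 + 32)**2/((-96*(-55 - 11))) = 44**2/((-96*(-66))) = 1936/6336 = 1936*(1/6336) = 11/36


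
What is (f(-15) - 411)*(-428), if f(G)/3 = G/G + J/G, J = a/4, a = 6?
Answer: 873762/5 ≈ 1.7475e+5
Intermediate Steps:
J = 3/2 (J = 6/4 = 6*(¼) = 3/2 ≈ 1.5000)
f(G) = 3 + 9/(2*G) (f(G) = 3*(G/G + 3/(2*G)) = 3*(1 + 3/(2*G)) = 3 + 9/(2*G))
(f(-15) - 411)*(-428) = ((3 + (9/2)/(-15)) - 411)*(-428) = ((3 + (9/2)*(-1/15)) - 411)*(-428) = ((3 - 3/10) - 411)*(-428) = (27/10 - 411)*(-428) = -4083/10*(-428) = 873762/5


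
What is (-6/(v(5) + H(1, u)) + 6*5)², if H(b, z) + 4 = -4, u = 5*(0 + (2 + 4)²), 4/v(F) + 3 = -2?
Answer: 455625/484 ≈ 941.37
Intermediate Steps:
v(F) = -⅘ (v(F) = 4/(-3 - 2) = 4/(-5) = 4*(-⅕) = -⅘)
u = 180 (u = 5*(0 + 6²) = 5*(0 + 36) = 5*36 = 180)
H(b, z) = -8 (H(b, z) = -4 - 4 = -8)
(-6/(v(5) + H(1, u)) + 6*5)² = (-6/(-⅘ - 8) + 6*5)² = (-6/(-44/5) + 30)² = (-5/44*(-6) + 30)² = (15/22 + 30)² = (675/22)² = 455625/484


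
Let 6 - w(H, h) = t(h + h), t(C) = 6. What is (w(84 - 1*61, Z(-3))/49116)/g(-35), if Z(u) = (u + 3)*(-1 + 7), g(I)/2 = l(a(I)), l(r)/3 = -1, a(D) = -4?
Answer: 0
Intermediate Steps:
l(r) = -3 (l(r) = 3*(-1) = -3)
g(I) = -6 (g(I) = 2*(-3) = -6)
Z(u) = 18 + 6*u (Z(u) = (3 + u)*6 = 18 + 6*u)
w(H, h) = 0 (w(H, h) = 6 - 1*6 = 6 - 6 = 0)
(w(84 - 1*61, Z(-3))/49116)/g(-35) = (0/49116)/(-6) = (0*(1/49116))*(-⅙) = 0*(-⅙) = 0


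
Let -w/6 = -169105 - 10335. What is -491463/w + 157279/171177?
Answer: 28401900203/61432001760 ≈ 0.46233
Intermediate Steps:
w = 1076640 (w = -6*(-169105 - 10335) = -6*(-179440) = 1076640)
-491463/w + 157279/171177 = -491463/1076640 + 157279/171177 = -491463*1/1076640 + 157279*(1/171177) = -163821/358880 + 157279/171177 = 28401900203/61432001760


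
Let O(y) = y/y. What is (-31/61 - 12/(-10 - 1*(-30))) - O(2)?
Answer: -643/305 ≈ -2.1082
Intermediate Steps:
O(y) = 1
(-31/61 - 12/(-10 - 1*(-30))) - O(2) = (-31/61 - 12/(-10 - 1*(-30))) - 1*1 = (-31*1/61 - 12/(-10 + 30)) - 1 = (-31/61 - 12/20) - 1 = (-31/61 - 12*1/20) - 1 = (-31/61 - ⅗) - 1 = -338/305 - 1 = -643/305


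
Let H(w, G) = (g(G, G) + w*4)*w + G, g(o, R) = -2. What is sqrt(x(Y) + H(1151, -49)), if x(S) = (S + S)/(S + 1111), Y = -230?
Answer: sqrt(4111210316073)/881 ≈ 2301.5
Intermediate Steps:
H(w, G) = G + w*(-2 + 4*w) (H(w, G) = (-2 + w*4)*w + G = (-2 + 4*w)*w + G = w*(-2 + 4*w) + G = G + w*(-2 + 4*w))
x(S) = 2*S/(1111 + S) (x(S) = (2*S)/(1111 + S) = 2*S/(1111 + S))
sqrt(x(Y) + H(1151, -49)) = sqrt(2*(-230)/(1111 - 230) + (-49 - 2*1151 + 4*1151**2)) = sqrt(2*(-230)/881 + (-49 - 2302 + 4*1324801)) = sqrt(2*(-230)*(1/881) + (-49 - 2302 + 5299204)) = sqrt(-460/881 + 5296853) = sqrt(4666527033/881) = sqrt(4111210316073)/881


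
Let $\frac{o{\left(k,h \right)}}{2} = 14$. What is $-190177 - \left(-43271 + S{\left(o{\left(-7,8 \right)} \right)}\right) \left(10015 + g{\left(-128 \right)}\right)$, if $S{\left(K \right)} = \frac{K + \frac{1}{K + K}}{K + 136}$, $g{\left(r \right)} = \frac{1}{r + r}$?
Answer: $\frac{1018420685188097}{2351104} \approx 4.3317 \cdot 10^{8}$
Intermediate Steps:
$o{\left(k,h \right)} = 28$ ($o{\left(k,h \right)} = 2 \cdot 14 = 28$)
$g{\left(r \right)} = \frac{1}{2 r}$
$S{\left(K \right)} = \frac{K + \frac{1}{2 K}}{136 + K}$
$-190177 - \left(-43271 + S{\left(o{\left(-7,8 \right)} \right)}\right) \left(10015 + g{\left(-128 \right)}\right) = -190177 - \left(-43271 + \frac{\frac{1}{2} + 28^{2}}{28 \left(136 + 28\right)}\right) \left(10015 + \frac{1}{2 \left(-128\right)}\right) = -190177 - \left(-43271 + \frac{\frac{1}{2} + 784}{28 \cdot 164}\right) \left(10015 + \frac{1}{2} \left(- \frac{1}{128}\right)\right) = -190177 - \left(-43271 + \frac{1}{28} \cdot \frac{1}{164} \cdot \frac{1569}{2}\right) \left(10015 - \frac{1}{256}\right) = -190177 - \left(-43271 + \frac{1569}{9184}\right) \frac{2563839}{256} = -190177 - \left(- \frac{397399295}{9184}\right) \frac{2563839}{256} = -190177 - - \frac{1018867811093505}{2351104} = -190177 + \frac{1018867811093505}{2351104} = \frac{1018420685188097}{2351104}$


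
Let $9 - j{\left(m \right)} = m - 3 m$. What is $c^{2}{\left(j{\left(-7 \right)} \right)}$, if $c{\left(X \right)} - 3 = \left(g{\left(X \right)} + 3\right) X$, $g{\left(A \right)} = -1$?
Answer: $49$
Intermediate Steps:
$j{\left(m \right)} = 9 + 2 m$ ($j{\left(m \right)} = 9 - \left(m - 3 m\right) = 9 - - 2 m = 9 + 2 m$)
$c{\left(X \right)} = 3 + 2 X$ ($c{\left(X \right)} = 3 + \left(-1 + 3\right) X = 3 + 2 X$)
$c^{2}{\left(j{\left(-7 \right)} \right)} = \left(3 + 2 \left(9 + 2 \left(-7\right)\right)\right)^{2} = \left(3 + 2 \left(9 - 14\right)\right)^{2} = \left(3 + 2 \left(-5\right)\right)^{2} = \left(3 - 10\right)^{2} = \left(-7\right)^{2} = 49$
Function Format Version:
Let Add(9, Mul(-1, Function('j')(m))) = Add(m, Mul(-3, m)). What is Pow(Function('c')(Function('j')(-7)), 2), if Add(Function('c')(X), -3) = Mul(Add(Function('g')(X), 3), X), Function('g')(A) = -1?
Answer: 49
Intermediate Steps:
Function('j')(m) = Add(9, Mul(2, m)) (Function('j')(m) = Add(9, Mul(-1, Add(m, Mul(-3, m)))) = Add(9, Mul(-1, Mul(-2, m))) = Add(9, Mul(2, m)))
Function('c')(X) = Add(3, Mul(2, X)) (Function('c')(X) = Add(3, Mul(Add(-1, 3), X)) = Add(3, Mul(2, X)))
Pow(Function('c')(Function('j')(-7)), 2) = Pow(Add(3, Mul(2, Add(9, Mul(2, -7)))), 2) = Pow(Add(3, Mul(2, Add(9, -14))), 2) = Pow(Add(3, Mul(2, -5)), 2) = Pow(Add(3, -10), 2) = Pow(-7, 2) = 49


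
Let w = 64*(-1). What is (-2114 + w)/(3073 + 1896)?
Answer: -2178/4969 ≈ -0.43832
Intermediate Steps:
w = -64
(-2114 + w)/(3073 + 1896) = (-2114 - 64)/(3073 + 1896) = -2178/4969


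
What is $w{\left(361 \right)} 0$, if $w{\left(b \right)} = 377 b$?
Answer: $0$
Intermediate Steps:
$w{\left(361 \right)} 0 = 377 \cdot 361 \cdot 0 = 136097 \cdot 0 = 0$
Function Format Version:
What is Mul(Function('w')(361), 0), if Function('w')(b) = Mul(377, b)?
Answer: 0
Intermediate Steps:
Mul(Function('w')(361), 0) = Mul(Mul(377, 361), 0) = Mul(136097, 0) = 0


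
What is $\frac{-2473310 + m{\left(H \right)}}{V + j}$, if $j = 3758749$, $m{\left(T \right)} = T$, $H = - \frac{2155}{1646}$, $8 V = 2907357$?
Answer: $- \frac{16284281660}{27140358227} \approx -0.6$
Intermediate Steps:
$V = \frac{2907357}{8}$ ($V = \frac{1}{8} \cdot 2907357 = \frac{2907357}{8} \approx 3.6342 \cdot 10^{5}$)
$H = - \frac{2155}{1646}$ ($H = \left(-2155\right) \frac{1}{1646} = - \frac{2155}{1646} \approx -1.3092$)
$\frac{-2473310 + m{\left(H \right)}}{V + j} = \frac{-2473310 - \frac{2155}{1646}}{\frac{2907357}{8} + 3758749} = - \frac{4071070415}{1646 \cdot \frac{32977349}{8}} = \left(- \frac{4071070415}{1646}\right) \frac{8}{32977349} = - \frac{16284281660}{27140358227}$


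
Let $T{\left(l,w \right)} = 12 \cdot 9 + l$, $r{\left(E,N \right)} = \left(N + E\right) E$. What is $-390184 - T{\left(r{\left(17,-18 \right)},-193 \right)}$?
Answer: $-390275$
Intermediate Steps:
$r{\left(E,N \right)} = E \left(E + N\right)$ ($r{\left(E,N \right)} = \left(E + N\right) E = E \left(E + N\right)$)
$T{\left(l,w \right)} = 108 + l$
$-390184 - T{\left(r{\left(17,-18 \right)},-193 \right)} = -390184 - \left(108 + 17 \left(17 - 18\right)\right) = -390184 - \left(108 + 17 \left(-1\right)\right) = -390184 - \left(108 - 17\right) = -390184 - 91 = -390275$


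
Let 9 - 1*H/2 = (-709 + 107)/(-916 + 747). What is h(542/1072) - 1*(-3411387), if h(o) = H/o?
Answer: 156239098381/45799 ≈ 3.4114e+6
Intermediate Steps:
H = 1838/169 (H = 18 - 2*(-709 + 107)/(-916 + 747) = 18 - (-1204)/(-169) = 18 - (-1204)*(-1)/169 = 18 - 2*602/169 = 18 - 1204/169 = 1838/169 ≈ 10.876)
h(o) = 1838/(169*o)
h(542/1072) - 1*(-3411387) = 1838/(169*((542/1072))) - 1*(-3411387) = 1838/(169*((542*(1/1072)))) + 3411387 = 1838/(169*(271/536)) + 3411387 = (1838/169)*(536/271) + 3411387 = 985168/45799 + 3411387 = 156239098381/45799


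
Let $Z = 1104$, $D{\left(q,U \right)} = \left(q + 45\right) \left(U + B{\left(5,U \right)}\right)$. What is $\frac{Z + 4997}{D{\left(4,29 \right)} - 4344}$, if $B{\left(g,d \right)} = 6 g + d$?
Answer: $- \frac{6101}{32} \approx -190.66$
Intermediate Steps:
$B{\left(g,d \right)} = d + 6 g$
$D{\left(q,U \right)} = \left(30 + 2 U\right) \left(45 + q\right)$ ($D{\left(q,U \right)} = \left(q + 45\right) \left(U + \left(U + 6 \cdot 5\right)\right) = \left(45 + q\right) \left(U + \left(U + 30\right)\right) = \left(45 + q\right) \left(U + \left(30 + U\right)\right) = \left(45 + q\right) \left(30 + 2 U\right) = \left(30 + 2 U\right) \left(45 + q\right)$)
$\frac{Z + 4997}{D{\left(4,29 \right)} - 4344} = \frac{1104 + 4997}{\left(1350 + 90 \cdot 29 + 29 \cdot 4 + 4 \left(30 + 29\right)\right) - 4344} = \frac{6101}{\left(1350 + 2610 + 116 + 4 \cdot 59\right) - 4344} = \frac{6101}{\left(1350 + 2610 + 116 + 236\right) - 4344} = \frac{6101}{4312 - 4344} = \frac{6101}{-32} = 6101 \left(- \frac{1}{32}\right) = - \frac{6101}{32}$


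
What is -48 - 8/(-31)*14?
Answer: -1376/31 ≈ -44.387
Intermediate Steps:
-48 - 8/(-31)*14 = -48 - 8*(-1/31)*14 = -48 + (8/31)*14 = -48 + 112/31 = -1376/31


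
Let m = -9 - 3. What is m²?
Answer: 144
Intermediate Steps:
m = -12
m² = (-12)² = 144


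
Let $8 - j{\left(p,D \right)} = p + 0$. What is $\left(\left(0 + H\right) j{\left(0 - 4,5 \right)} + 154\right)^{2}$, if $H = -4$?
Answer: $11236$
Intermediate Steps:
$j{\left(p,D \right)} = 8 - p$ ($j{\left(p,D \right)} = 8 - \left(p + 0\right) = 8 - p$)
$\left(\left(0 + H\right) j{\left(0 - 4,5 \right)} + 154\right)^{2} = \left(\left(0 - 4\right) \left(8 - \left(0 - 4\right)\right) + 154\right)^{2} = \left(- 4 \left(8 - \left(0 - 4\right)\right) + 154\right)^{2} = \left(- 4 \left(8 - -4\right) + 154\right)^{2} = \left(- 4 \left(8 + 4\right) + 154\right)^{2} = \left(\left(-4\right) 12 + 154\right)^{2} = \left(-48 + 154\right)^{2} = 106^{2} = 11236$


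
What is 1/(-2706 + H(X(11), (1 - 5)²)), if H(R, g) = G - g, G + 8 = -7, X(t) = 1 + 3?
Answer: -1/2737 ≈ -0.00036536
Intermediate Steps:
X(t) = 4
G = -15 (G = -8 - 7 = -15)
H(R, g) = -15 - g
1/(-2706 + H(X(11), (1 - 5)²)) = 1/(-2706 + (-15 - (1 - 5)²)) = 1/(-2706 + (-15 - 1*(-4)²)) = 1/(-2706 + (-15 - 1*16)) = 1/(-2706 + (-15 - 16)) = 1/(-2706 - 31) = 1/(-2737) = -1/2737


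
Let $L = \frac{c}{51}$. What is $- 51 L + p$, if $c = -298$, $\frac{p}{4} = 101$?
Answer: $702$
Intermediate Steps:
$p = 404$ ($p = 4 \cdot 101 = 404$)
$L = - \frac{298}{51} \approx -5.8431$
$- 51 L + p = \left(-51\right) \left(- \frac{298}{51}\right) + 404 = 298 + 404 = 702$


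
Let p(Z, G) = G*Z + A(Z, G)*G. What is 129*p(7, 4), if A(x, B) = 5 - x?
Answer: 2580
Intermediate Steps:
p(Z, G) = G*Z + G*(5 - Z) (p(Z, G) = G*Z + (5 - Z)*G = G*Z + G*(5 - Z))
129*p(7, 4) = 129*(5*4) = 129*20 = 2580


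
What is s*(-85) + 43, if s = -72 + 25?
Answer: 4038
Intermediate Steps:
s = -47
s*(-85) + 43 = -47*(-85) + 43 = 3995 + 43 = 4038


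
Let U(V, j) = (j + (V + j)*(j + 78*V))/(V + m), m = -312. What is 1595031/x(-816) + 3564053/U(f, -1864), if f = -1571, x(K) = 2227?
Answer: 666641415482813/951639426362 ≈ 700.52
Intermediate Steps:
U(V, j) = (j + (V + j)*(j + 78*V))/(-312 + V) (U(V, j) = (j + (V + j)*(j + 78*V))/(V - 312) = (j + (V + j)*(j + 78*V))/(-312 + V))
1595031/x(-816) + 3564053/U(f, -1864) = 1595031/2227 + 3564053/(((-1864 + (-1864)² + 78*(-1571)² + 79*(-1571)*(-1864))/(-312 - 1571))) = 1595031*(1/2227) + 3564053/(((-1864 + 3474496 + 78*2468041 + 231339176)/(-1883))) = 1595031/2227 + 3564053/((-(-1864 + 3474496 + 192507198 + 231339176)/1883)) = 1595031/2227 + 3564053/((-1/1883*427319006)) = 1595031/2227 + 3564053/(-427319006/1883) = 1595031/2227 + 3564053*(-1883/427319006) = 1595031/2227 - 6711111799/427319006 = 666641415482813/951639426362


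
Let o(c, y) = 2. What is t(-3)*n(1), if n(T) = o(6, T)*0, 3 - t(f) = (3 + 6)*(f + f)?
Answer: 0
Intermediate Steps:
t(f) = 3 - 18*f (t(f) = 3 - (3 + 6)*(f + f) = 3 - 9*2*f = 3 - 18*f)
n(T) = 0 (n(T) = 2*0 = 0)
t(-3)*n(1) = (3 - 18*(-3))*0 = (3 + 54)*0 = 57*0 = 0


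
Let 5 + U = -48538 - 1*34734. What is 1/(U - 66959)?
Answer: -1/150236 ≈ -6.6562e-6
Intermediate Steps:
U = -83277 (U = -5 + (-48538 - 1*34734) = -5 + (-48538 - 34734) = -5 - 83272 = -83277)
1/(U - 66959) = 1/(-83277 - 66959) = 1/(-150236) = -1/150236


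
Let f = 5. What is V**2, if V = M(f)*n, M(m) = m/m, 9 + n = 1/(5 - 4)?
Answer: 64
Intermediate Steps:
n = -8 (n = -9 + 1/(5 - 4) = -9 + 1/1 = -9 + 1 = -8)
M(m) = 1
V = -8 (V = 1*(-8) = -8)
V**2 = (-8)**2 = 64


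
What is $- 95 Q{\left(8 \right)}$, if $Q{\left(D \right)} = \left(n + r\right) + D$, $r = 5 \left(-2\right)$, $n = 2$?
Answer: $0$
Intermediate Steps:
$r = -10$
$Q{\left(D \right)} = -8 + D$ ($Q{\left(D \right)} = \left(2 - 10\right) + D = -8 + D$)
$- 95 Q{\left(8 \right)} = - 95 \left(-8 + 8\right) = \left(-95\right) 0 = 0$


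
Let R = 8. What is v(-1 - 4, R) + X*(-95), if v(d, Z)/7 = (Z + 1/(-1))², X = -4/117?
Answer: 40511/117 ≈ 346.25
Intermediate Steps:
X = -4/117 (X = -4*1/117 = -4/117 ≈ -0.034188)
v(d, Z) = 7*(-1 + Z)² (v(d, Z) = 7*(Z + 1/(-1))² = 7*(Z - 1)² = 7*(-1 + Z)²)
v(-1 - 4, R) + X*(-95) = 7*(-1 + 8)² - 4/117*(-95) = 7*7² + 380/117 = 7*49 + 380/117 = 343 + 380/117 = 40511/117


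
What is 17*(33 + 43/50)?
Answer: 28781/50 ≈ 575.62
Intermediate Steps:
17*(33 + 43/50) = 17*(1693/50) = 28781/50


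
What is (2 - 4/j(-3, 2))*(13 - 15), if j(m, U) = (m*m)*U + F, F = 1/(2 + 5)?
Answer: -452/127 ≈ -3.5591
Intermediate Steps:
F = ⅐ (F = 1/7 = ⅐ ≈ 0.14286)
j(m, U) = ⅐ + U*m² (j(m, U) = (m*m)*U + ⅐ = m²*U + ⅐ = U*m² + ⅐ = ⅐ + U*m²)
(2 - 4/j(-3, 2))*(13 - 15) = (2 - 4/(⅐ + 2*(-3)²))*(13 - 15) = (2 - 4/(⅐ + 2*9))*(-2) = (2 - 4/(⅐ + 18))*(-2) = (2 - 4/127/7)*(-2) = (2 - 4*7/127)*(-2) = (2 - 1*28/127)*(-2) = (2 - 28/127)*(-2) = (226/127)*(-2) = -452/127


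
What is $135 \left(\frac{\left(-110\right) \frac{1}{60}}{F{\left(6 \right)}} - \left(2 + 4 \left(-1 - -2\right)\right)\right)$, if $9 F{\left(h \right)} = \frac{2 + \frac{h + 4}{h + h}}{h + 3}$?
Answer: $- \frac{134055}{17} \approx -7885.6$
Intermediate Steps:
$F{\left(h \right)} = \frac{2 + \frac{4 + h}{2 h}}{9 \left(3 + h\right)}$ ($F{\left(h \right)} = \frac{\left(2 + \frac{h + 4}{h + h}\right) \frac{1}{h + 3}}{9} = \frac{\left(2 + \frac{4 + h}{2 h}\right) \frac{1}{3 + h}}{9} = \frac{\frac{1}{3 + h} \left(2 + \frac{4 + h}{2 h}\right)}{9} = \frac{2 + \frac{4 + h}{2 h}}{9 \left(3 + h\right)}$)
$135 \left(\frac{\left(-110\right) \frac{1}{60}}{F{\left(6 \right)}} - \left(2 + 4 \left(-1 - -2\right)\right)\right) = 135 \left(\frac{\left(-110\right) \frac{1}{60}}{\frac{1}{18} \cdot \frac{1}{6} \frac{1}{3 + 6} \left(4 + 5 \cdot 6\right)} - \left(2 + 4 \left(-1 - -2\right)\right)\right) = 135 \left(\frac{\left(-110\right) \frac{1}{60}}{\frac{1}{18} \cdot \frac{1}{6} \cdot \frac{1}{9} \left(4 + 30\right)} - \left(2 + 4 \left(-1 + 2\right)\right)\right) = 135 \left(- \frac{11}{6 \cdot \frac{1}{18} \cdot \frac{1}{6} \cdot \frac{1}{9} \cdot 34} - 6\right) = 135 \left(- \frac{11}{6 \cdot \frac{17}{486}} - 6\right) = 135 \left(\left(- \frac{11}{6}\right) \frac{486}{17} - 6\right) = 135 \left(- \frac{891}{17} - 6\right) = 135 \left(- \frac{993}{17}\right) = - \frac{134055}{17}$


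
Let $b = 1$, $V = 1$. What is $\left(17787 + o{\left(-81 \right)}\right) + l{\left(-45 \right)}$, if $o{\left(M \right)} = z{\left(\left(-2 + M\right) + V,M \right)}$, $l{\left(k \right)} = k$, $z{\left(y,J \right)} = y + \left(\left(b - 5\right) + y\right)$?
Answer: $17574$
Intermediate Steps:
$z{\left(y,J \right)} = -4 + 2 y$ ($z{\left(y,J \right)} = y + \left(\left(1 - 5\right) + y\right) = y + \left(-4 + y\right) = -4 + 2 y$)
$o{\left(M \right)} = -6 + 2 M$ ($o{\left(M \right)} = -4 + 2 \left(\left(-2 + M\right) + 1\right) = -4 + 2 \left(-1 + M\right) = -4 + \left(-2 + 2 M\right) = -6 + 2 M$)
$\left(17787 + o{\left(-81 \right)}\right) + l{\left(-45 \right)} = \left(17787 + \left(-6 + 2 \left(-81\right)\right)\right) - 45 = \left(17787 - 168\right) - 45 = 17619 - 45 = 17574$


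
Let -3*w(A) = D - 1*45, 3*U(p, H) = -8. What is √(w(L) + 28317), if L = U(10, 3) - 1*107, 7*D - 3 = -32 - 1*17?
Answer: √12495378/21 ≈ 168.33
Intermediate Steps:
U(p, H) = -8/3 (U(p, H) = (⅓)*(-8) = -8/3)
D = -46/7 (D = 3/7 + (-32 - 1*17)/7 = 3/7 + (-32 - 17)/7 = 3/7 + (⅐)*(-49) = 3/7 - 7 = -46/7 ≈ -6.5714)
L = -329/3 (L = -8/3 - 1*107 = -8/3 - 107 = -329/3 ≈ -109.67)
w(A) = 361/21 (w(A) = -(-46/7 - 1*45)/3 = -(-46/7 - 45)/3 = -⅓*(-361/7) = 361/21)
√(w(L) + 28317) = √(361/21 + 28317) = √(595018/21) = √12495378/21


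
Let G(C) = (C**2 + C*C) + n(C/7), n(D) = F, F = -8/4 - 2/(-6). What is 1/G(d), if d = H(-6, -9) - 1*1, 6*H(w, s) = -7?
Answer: 18/139 ≈ 0.12950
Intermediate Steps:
H(w, s) = -7/6 (H(w, s) = (1/6)*(-7) = -7/6)
F = -5/3 (F = -8*1/4 - 2*(-1/6) = -2 + 1/3 = -5/3 ≈ -1.6667)
n(D) = -5/3
d = -13/6 (d = -7/6 - 1*1 = -7/6 - 1 = -13/6 ≈ -2.1667)
G(C) = -5/3 + 2*C**2 (G(C) = (C**2 + C*C) - 5/3 = (C**2 + C**2) - 5/3 = 2*C**2 - 5/3 = -5/3 + 2*C**2)
1/G(d) = 1/(-5/3 + 2*(-13/6)**2) = 1/(-5/3 + 2*(169/36)) = 1/(-5/3 + 169/18) = 1/(139/18) = 18/139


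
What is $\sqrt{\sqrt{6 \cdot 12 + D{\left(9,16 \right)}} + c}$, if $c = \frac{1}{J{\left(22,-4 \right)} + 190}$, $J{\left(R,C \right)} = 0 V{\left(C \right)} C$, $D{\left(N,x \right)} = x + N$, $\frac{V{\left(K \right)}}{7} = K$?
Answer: $\frac{\sqrt{190 + 36100 \sqrt{97}}}{190} \approx 3.1391$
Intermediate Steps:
$V{\left(K \right)} = 7 K$
$D{\left(N,x \right)} = N + x$
$J{\left(R,C \right)} = 0$ ($J{\left(R,C \right)} = 0 \cdot 7 C C = 0 C = 0$)
$c = \frac{1}{190}$ ($c = \frac{1}{0 + 190} = \frac{1}{190} \approx 0.0052632$)
$\sqrt{\sqrt{6 \cdot 12 + D{\left(9,16 \right)}} + c} = \sqrt{\sqrt{6 \cdot 12 + \left(9 + 16\right)} + \frac{1}{190}} = \sqrt{\sqrt{72 + 25} + \frac{1}{190}} = \sqrt{\sqrt{97} + \frac{1}{190}} = \sqrt{\frac{1}{190} + \sqrt{97}}$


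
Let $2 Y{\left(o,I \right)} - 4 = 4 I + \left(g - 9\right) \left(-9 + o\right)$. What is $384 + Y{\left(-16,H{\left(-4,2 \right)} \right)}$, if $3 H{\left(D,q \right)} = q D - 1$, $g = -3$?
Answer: $530$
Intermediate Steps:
$H{\left(D,q \right)} = - \frac{1}{3} + \frac{D q}{3}$ ($H{\left(D,q \right)} = \frac{q D - 1}{3} = \frac{D q - 1}{3} = \frac{-1 + D q}{3} = - \frac{1}{3} + \frac{D q}{3}$)
$Y{\left(o,I \right)} = 56 - 6 o + 2 I$ ($Y{\left(o,I \right)} = 2 + \frac{4 I + \left(-3 - 9\right) \left(-9 + o\right)}{2} = 2 + \frac{4 I - 12 \left(-9 + o\right)}{2} = 2 + \frac{4 I - \left(-108 + 12 o\right)}{2} = 2 + \frac{108 - 12 o + 4 I}{2} = 2 + \left(54 - 6 o + 2 I\right) = 56 - 6 o + 2 I$)
$384 + Y{\left(-16,H{\left(-4,2 \right)} \right)} = 384 + \left(56 - -96 + 2 \left(- \frac{1}{3} + \frac{1}{3} \left(-4\right) 2\right)\right) = 384 + \left(56 + 96 + 2 \left(- \frac{1}{3} - \frac{8}{3}\right)\right) = 384 + \left(56 + 96 + 2 \left(-3\right)\right) = 384 + \left(56 + 96 - 6\right) = 384 + 146 = 530$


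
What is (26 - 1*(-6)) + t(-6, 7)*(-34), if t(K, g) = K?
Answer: 236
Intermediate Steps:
(26 - 1*(-6)) + t(-6, 7)*(-34) = (26 - 1*(-6)) - 6*(-34) = (26 + 6) + 204 = 32 + 204 = 236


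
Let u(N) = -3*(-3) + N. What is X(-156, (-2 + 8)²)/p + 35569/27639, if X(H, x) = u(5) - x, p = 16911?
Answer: 66766589/51933681 ≈ 1.2856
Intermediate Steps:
u(N) = 9 + N
X(H, x) = 14 - x (X(H, x) = (9 + 5) - x = 14 - x)
X(-156, (-2 + 8)²)/p + 35569/27639 = (14 - (-2 + 8)²)/16911 + 35569/27639 = (14 - 1*6²)*(1/16911) + 35569*(1/27639) = (14 - 1*36)*(1/16911) + 35569/27639 = (14 - 36)*(1/16911) + 35569/27639 = -22*1/16911 + 35569/27639 = -22/16911 + 35569/27639 = 66766589/51933681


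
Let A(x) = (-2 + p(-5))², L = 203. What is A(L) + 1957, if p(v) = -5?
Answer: 2006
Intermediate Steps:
A(x) = 49 (A(x) = (-2 - 5)² = (-7)² = 49)
A(L) + 1957 = 49 + 1957 = 2006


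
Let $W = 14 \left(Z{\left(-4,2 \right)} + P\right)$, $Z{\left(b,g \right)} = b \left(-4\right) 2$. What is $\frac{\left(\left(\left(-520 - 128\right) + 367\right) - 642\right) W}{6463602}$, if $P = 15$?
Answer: $- \frac{303667}{3231801} \approx -0.093962$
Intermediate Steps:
$Z{\left(b,g \right)} = - 8 b$ ($Z{\left(b,g \right)} = - 4 b 2 = - 8 b$)
$W = 658$ ($W = 14 \left(\left(-8\right) \left(-4\right) + 15\right) = 14 \left(32 + 15\right) = 14 \cdot 47 = 658$)
$\frac{\left(\left(\left(-520 - 128\right) + 367\right) - 642\right) W}{6463602} = \frac{\left(\left(\left(-520 - 128\right) + 367\right) - 642\right) 658}{6463602} = \left(\left(-648 + 367\right) - 642\right) 658 \cdot \frac{1}{6463602} = \left(-281 - 642\right) 658 \cdot \frac{1}{6463602} = \left(-923\right) 658 \cdot \frac{1}{6463602} = \left(-607334\right) \frac{1}{6463602} = - \frac{303667}{3231801}$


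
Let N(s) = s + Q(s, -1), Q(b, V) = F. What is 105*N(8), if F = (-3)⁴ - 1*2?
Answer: 9135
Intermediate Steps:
F = 79 (F = 81 - 2 = 79)
Q(b, V) = 79
N(s) = 79 + s (N(s) = s + 79 = 79 + s)
105*N(8) = 105*(79 + 8) = 105*87 = 9135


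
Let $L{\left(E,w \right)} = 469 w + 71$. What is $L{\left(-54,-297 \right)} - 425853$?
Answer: $-565075$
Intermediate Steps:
$L{\left(E,w \right)} = 71 + 469 w$
$L{\left(-54,-297 \right)} - 425853 = \left(71 + 469 \left(-297\right)\right) - 425853 = \left(71 - 139293\right) - 425853 = -139222 - 425853 = -565075$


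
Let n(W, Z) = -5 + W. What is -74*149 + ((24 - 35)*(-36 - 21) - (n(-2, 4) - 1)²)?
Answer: -10463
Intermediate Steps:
-74*149 + ((24 - 35)*(-36 - 21) - (n(-2, 4) - 1)²) = -74*149 + ((24 - 35)*(-36 - 21) - ((-5 - 2) - 1)²) = -11026 + (-11*(-57) - (-7 - 1)²) = -11026 + (627 - 1*(-8)²) = -11026 + (627 - 1*64) = -11026 + (627 - 64) = -11026 + 563 = -10463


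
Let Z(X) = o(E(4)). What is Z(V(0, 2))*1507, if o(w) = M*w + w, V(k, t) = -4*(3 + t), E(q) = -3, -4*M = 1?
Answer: -13563/4 ≈ -3390.8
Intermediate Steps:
M = -1/4 (M = -1/4*1 = -1/4 ≈ -0.25000)
V(k, t) = -12 - 4*t
o(w) = 3*w/4 (o(w) = -w/4 + w = 3*w/4)
Z(X) = -9/4 (Z(X) = (3/4)*(-3) = -9/4)
Z(V(0, 2))*1507 = -9/4*1507 = -13563/4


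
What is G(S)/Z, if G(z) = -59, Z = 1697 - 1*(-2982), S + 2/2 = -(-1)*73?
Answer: -59/4679 ≈ -0.012610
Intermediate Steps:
S = 72 (S = -1 - (-1)*73 = -1 - 1*(-73) = -1 + 73 = 72)
Z = 4679 (Z = 1697 + 2982 = 4679)
G(S)/Z = -59/4679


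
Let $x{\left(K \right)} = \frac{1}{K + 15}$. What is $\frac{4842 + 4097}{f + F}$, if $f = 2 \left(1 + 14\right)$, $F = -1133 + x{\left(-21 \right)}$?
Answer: $- \frac{53634}{6619} \approx -8.103$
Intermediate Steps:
$x{\left(K \right)} = \frac{1}{15 + K}$
$F = - \frac{6799}{6}$ ($F = -1133 + \frac{1}{15 - 21} = -1133 + \frac{1}{-6} = -1133 - \frac{1}{6} = - \frac{6799}{6} \approx -1133.2$)
$f = 30$ ($f = 2 \cdot 15 = 30$)
$\frac{4842 + 4097}{f + F} = \frac{4842 + 4097}{30 - \frac{6799}{6}} = \frac{8939}{- \frac{6619}{6}} = 8939 \left(- \frac{6}{6619}\right) = - \frac{53634}{6619}$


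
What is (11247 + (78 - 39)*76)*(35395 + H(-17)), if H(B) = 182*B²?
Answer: 1250468523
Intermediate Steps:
(11247 + (78 - 39)*76)*(35395 + H(-17)) = (11247 + (78 - 39)*76)*(35395 + 182*(-17)²) = (11247 + 39*76)*(35395 + 182*289) = (11247 + 2964)*(35395 + 52598) = 14211*87993 = 1250468523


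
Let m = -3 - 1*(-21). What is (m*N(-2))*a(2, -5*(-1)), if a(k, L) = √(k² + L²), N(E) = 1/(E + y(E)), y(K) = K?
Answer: -9*√29/2 ≈ -24.233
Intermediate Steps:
N(E) = 1/(2*E) (N(E) = 1/(E + E) = 1/(2*E))
a(k, L) = √(L² + k²)
m = 18 (m = -3 + 21 = 18)
(m*N(-2))*a(2, -5*(-1)) = (18*((½)/(-2)))*√((-5*(-1))² + 2²) = (18*((½)*(-½)))*√(5² + 4) = (18*(-¼))*√(25 + 4) = -9*√29/2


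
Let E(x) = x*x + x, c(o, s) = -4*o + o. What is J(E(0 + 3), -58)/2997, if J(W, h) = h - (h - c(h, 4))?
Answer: 58/999 ≈ 0.058058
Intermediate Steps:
c(o, s) = -3*o
E(x) = x + x² (E(x) = x² + x = x + x²)
J(W, h) = -3*h (J(W, h) = h - (h - (-3)*h) = h - (h + 3*h) = h - 4*h = -3*h)
J(E(0 + 3), -58)/2997 = -3*(-58)/2997 = 174*(1/2997) = 58/999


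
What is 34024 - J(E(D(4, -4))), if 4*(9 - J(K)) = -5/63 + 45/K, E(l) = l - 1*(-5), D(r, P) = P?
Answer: 4287305/126 ≈ 34026.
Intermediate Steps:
E(l) = 5 + l (E(l) = l + 5 = 5 + l)
J(K) = 2273/252 - 45/(4*K) (J(K) = 9 - (-5/63 + 45/K)/4 = 9 + (5/252 - 45/(4*K)) = 2273/252 - 45/(4*K))
34024 - J(E(D(4, -4))) = 34024 - (-2835 + 2273*(5 - 4))/(252*(5 - 4)) = 34024 - (-2835 + 2273*1)/(252*1) = 34024 - (-2835 + 2273)/252 = 34024 - (-562)/252 = 34024 - 1*(-281/126) = 34024 + 281/126 = 4287305/126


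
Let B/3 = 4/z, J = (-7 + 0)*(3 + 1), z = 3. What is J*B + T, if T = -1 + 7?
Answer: -106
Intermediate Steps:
T = 6
J = -28 (J = -7*4 = -28)
B = 4 (B = 3*(4/3) = 4)
J*B + T = -28*4 + 6 = -112 + 6 = -106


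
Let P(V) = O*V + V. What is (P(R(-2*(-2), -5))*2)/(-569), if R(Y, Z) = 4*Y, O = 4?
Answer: -160/569 ≈ -0.28120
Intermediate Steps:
P(V) = 5*V (P(V) = 4*V + V = 5*V)
(P(R(-2*(-2), -5))*2)/(-569) = ((5*(4*(-2*(-2))))*2)/(-569) = ((5*(4*4))*2)*(-1/569) = ((5*16)*2)*(-1/569) = (80*2)*(-1/569) = 160*(-1/569) = -160/569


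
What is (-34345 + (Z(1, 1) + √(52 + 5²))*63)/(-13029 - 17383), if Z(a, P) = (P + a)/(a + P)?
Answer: 17141/15206 - 63*√77/30412 ≈ 1.1091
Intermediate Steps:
Z(a, P) = 1 (Z(a, P) = (P + a)/(P + a) = 1)
(-34345 + (Z(1, 1) + √(52 + 5²))*63)/(-13029 - 17383) = (-34345 + (1 + √(52 + 5²))*63)/(-13029 - 17383) = (-34345 + (1 + √(52 + 25))*63)/(-30412) = (-34345 + (1 + √77)*63)*(-1/30412) = (-34345 + (63 + 63*√77))*(-1/30412) = (-34282 + 63*√77)*(-1/30412) = 17141/15206 - 63*√77/30412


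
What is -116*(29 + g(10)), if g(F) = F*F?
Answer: -14964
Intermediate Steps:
g(F) = F**2
-116*(29 + g(10)) = -116*(29 + 10**2) = -116*(29 + 100) = -116*129 = -14964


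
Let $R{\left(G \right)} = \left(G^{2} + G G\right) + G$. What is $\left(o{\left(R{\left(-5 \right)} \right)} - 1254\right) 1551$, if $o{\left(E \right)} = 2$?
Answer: $-1941852$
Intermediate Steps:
$R{\left(G \right)} = G + 2 G^{2}$ ($R{\left(G \right)} = \left(G^{2} + G^{2}\right) + G = 2 G^{2} + G = G + 2 G^{2}$)
$\left(o{\left(R{\left(-5 \right)} \right)} - 1254\right) 1551 = \left(2 - 1254\right) 1551 = \left(-1252\right) 1551 = -1941852$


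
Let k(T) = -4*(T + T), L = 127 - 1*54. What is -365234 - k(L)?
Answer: -364650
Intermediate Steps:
L = 73 (L = 127 - 54 = 73)
k(T) = -8*T
-365234 - k(L) = -365234 - (-8)*73 = -365234 - 1*(-584) = -365234 + 584 = -364650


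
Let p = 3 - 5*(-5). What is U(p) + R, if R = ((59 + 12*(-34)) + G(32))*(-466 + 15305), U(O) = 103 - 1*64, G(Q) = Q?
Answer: -4703924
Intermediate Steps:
p = 28 (p = 3 + 25 = 28)
U(O) = 39 (U(O) = 103 - 64 = 39)
R = -4703963 (R = ((59 + 12*(-34)) + 32)*(-466 + 15305) = ((59 - 408) + 32)*14839 = (-349 + 32)*14839 = -317*14839 = -4703963)
U(p) + R = 39 - 4703963 = -4703924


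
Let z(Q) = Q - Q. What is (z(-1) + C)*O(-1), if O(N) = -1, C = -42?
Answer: 42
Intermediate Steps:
z(Q) = 0
(z(-1) + C)*O(-1) = (0 - 42)*(-1) = -42*(-1) = 42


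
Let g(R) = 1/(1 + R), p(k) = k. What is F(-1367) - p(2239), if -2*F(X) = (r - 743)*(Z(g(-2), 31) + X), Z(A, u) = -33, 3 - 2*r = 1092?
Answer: -903489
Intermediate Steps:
r = -1089/2 (r = 3/2 - ½*1092 = 3/2 - 546 = -1089/2 ≈ -544.50)
F(X) = -84975/4 + 2575*X/4 (F(X) = -(-1089/2 - 743)*(-33 + X)/2 = -(-2575)*(-33 + X)/4 = -(84975/2 - 2575*X/2)/2 = -84975/4 + 2575*X/4)
F(-1367) - p(2239) = (-84975/4 + (2575/4)*(-1367)) - 1*2239 = (-84975/4 - 3520025/4) - 2239 = -901250 - 2239 = -903489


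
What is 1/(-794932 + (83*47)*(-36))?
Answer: -1/935368 ≈ -1.0691e-6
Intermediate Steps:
1/(-794932 + (83*47)*(-36)) = 1/(-794932 + 3901*(-36)) = 1/(-794932 - 140436) = 1/(-935368) = -1/935368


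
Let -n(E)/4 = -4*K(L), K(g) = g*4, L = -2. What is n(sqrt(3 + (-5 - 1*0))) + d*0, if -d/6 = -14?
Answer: -128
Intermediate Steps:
d = 84 (d = -6*(-14) = 84)
K(g) = 4*g
n(E) = -128 (n(E) = -(-16)*4*(-2) = -(-16)*(-8) = -4*32 = -128)
n(sqrt(3 + (-5 - 1*0))) + d*0 = -128 + 84*0 = -128 + 0 = -128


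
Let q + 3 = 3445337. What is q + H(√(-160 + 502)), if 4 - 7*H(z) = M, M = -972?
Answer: 24118314/7 ≈ 3.4455e+6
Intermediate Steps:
q = 3445334 (q = -3 + 3445337 = 3445334)
H(z) = 976/7 (H(z) = 4/7 - ⅐*(-972) = 4/7 + 972/7 = 976/7)
q + H(√(-160 + 502)) = 3445334 + 976/7 = 24118314/7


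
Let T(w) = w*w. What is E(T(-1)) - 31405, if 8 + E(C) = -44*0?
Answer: -31413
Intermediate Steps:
T(w) = w²
E(C) = -8 (E(C) = -8 - 44*0 = -8 + 0 = -8)
E(T(-1)) - 31405 = -8 - 31405 = -31413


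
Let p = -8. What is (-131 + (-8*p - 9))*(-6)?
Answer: 456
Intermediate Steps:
(-131 + (-8*p - 9))*(-6) = (-131 + (-8*(-8) - 9))*(-6) = (-131 + (64 - 9))*(-6) = (-131 + 55)*(-6) = -76*(-6) = 456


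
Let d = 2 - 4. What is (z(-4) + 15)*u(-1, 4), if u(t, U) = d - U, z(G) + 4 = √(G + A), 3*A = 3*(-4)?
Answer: -66 - 12*I*√2 ≈ -66.0 - 16.971*I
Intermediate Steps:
d = -2
A = -4 (A = (3*(-4))/3 = (⅓)*(-12) = -4)
z(G) = -4 + √(-4 + G) (z(G) = -4 + √(G - 4) = -4 + √(-4 + G))
u(t, U) = -2 - U
(z(-4) + 15)*u(-1, 4) = ((-4 + √(-4 - 4)) + 15)*(-2 - 1*4) = ((-4 + √(-8)) + 15)*(-2 - 4) = ((-4 + 2*I*√2) + 15)*(-6) = (11 + 2*I*√2)*(-6) = -66 - 12*I*√2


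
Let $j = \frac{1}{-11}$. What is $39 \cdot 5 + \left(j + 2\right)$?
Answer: $\frac{2166}{11} \approx 196.91$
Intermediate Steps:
$j = - \frac{1}{11} \approx -0.090909$
$39 \cdot 5 + \left(j + 2\right) = 39 \cdot 5 + \left(- \frac{1}{11} + 2\right) = 195 + \frac{21}{11} = \frac{2166}{11}$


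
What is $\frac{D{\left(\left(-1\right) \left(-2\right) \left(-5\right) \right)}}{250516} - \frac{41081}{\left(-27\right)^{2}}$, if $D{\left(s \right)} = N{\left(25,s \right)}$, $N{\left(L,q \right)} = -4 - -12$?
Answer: $- \frac{2572860491}{45656541} \approx -56.352$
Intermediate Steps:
$N{\left(L,q \right)} = 8$ ($N{\left(L,q \right)} = -4 + 12 = 8$)
$D{\left(s \right)} = 8$
$\frac{D{\left(\left(-1\right) \left(-2\right) \left(-5\right) \right)}}{250516} - \frac{41081}{\left(-27\right)^{2}} = \frac{8}{250516} - \frac{41081}{\left(-27\right)^{2}} = 8 \cdot \frac{1}{250516} - \frac{41081}{729} = \frac{2}{62629} - \frac{41081}{729} = - \frac{2572860491}{45656541}$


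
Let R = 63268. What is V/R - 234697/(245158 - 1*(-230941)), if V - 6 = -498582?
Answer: -63055086205/7530457883 ≈ -8.3733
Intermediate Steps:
V = -498576 (V = 6 - 498582 = -498576)
V/R - 234697/(245158 - 1*(-230941)) = -498576/63268 - 234697/(245158 - 1*(-230941)) = -498576*1/63268 - 234697/(245158 + 230941) = -124644/15817 - 234697/476099 = -63055086205/7530457883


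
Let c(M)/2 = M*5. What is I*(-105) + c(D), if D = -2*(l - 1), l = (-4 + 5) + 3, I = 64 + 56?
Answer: -12660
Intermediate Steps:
I = 120
l = 4 (l = 1 + 3 = 4)
D = -6 (D = -2*(4 - 1) = -2*3 = -6)
c(M) = 10*M (c(M) = 2*(M*5) = 2*(5*M) = 10*M)
I*(-105) + c(D) = 120*(-105) + 10*(-6) = -12600 - 60 = -12660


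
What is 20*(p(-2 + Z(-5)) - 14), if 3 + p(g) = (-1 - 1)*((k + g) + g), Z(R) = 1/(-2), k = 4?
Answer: -300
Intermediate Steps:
Z(R) = -½
p(g) = -11 - 4*g (p(g) = -3 + (-1 - 1)*((4 + g) + g) = -3 - 2*(4 + 2*g) = -3 + (-8 - 4*g) = -11 - 4*g)
20*(p(-2 + Z(-5)) - 14) = 20*((-11 - 4*(-2 - ½)) - 14) = 20*((-11 - 4*(-5/2)) - 14) = 20*((-11 + 10) - 14) = 20*(-1 - 14) = 20*(-15) = -300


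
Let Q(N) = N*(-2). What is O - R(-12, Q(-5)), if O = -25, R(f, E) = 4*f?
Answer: 23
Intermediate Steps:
Q(N) = -2*N
O - R(-12, Q(-5)) = -25 - 4*(-12) = -25 - 1*(-48) = -25 + 48 = 23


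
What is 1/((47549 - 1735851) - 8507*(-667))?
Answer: 1/3985867 ≈ 2.5089e-7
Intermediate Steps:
1/((47549 - 1735851) - 8507*(-667)) = 1/(-1688302 + 5674169) = 1/3985867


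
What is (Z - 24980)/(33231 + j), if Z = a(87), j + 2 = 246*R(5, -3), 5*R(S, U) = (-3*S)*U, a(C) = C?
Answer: -24893/35443 ≈ -0.70234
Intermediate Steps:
R(S, U) = -3*S*U/5 (R(S, U) = ((-3*S)*U)/5 = (-3*S*U)/5 = -3*S*U/5)
j = 2212 (j = -2 + 246*(-⅗*5*(-3)) = -2 + 246*9 = -2 + 2214 = 2212)
Z = 87
(Z - 24980)/(33231 + j) = (87 - 24980)/(33231 + 2212) = -24893/35443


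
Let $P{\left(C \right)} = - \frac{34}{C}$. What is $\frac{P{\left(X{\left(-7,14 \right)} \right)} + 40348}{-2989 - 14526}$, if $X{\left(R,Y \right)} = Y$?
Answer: $- \frac{282419}{122605} \approx -2.3035$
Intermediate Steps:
$\frac{P{\left(X{\left(-7,14 \right)} \right)} + 40348}{-2989 - 14526} = \frac{- \frac{34}{14} + 40348}{-2989 - 14526} = \frac{\left(-34\right) \frac{1}{14} + 40348}{-17515} = \left(- \frac{17}{7} + 40348\right) \left(- \frac{1}{17515}\right) = \frac{282419}{7} \left(- \frac{1}{17515}\right) = - \frac{282419}{122605}$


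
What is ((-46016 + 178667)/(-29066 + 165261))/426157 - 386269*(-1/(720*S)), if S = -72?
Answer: -4483844142903119/601763412712320 ≈ -7.4512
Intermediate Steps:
((-46016 + 178667)/(-29066 + 165261))/426157 - 386269*(-1/(720*S)) = ((-46016 + 178667)/(-29066 + 165261))/426157 - 386269/((10*(-72))*(-72)) = (132651/136195)*(1/426157) - 386269/((-720*(-72))) = (132651*(1/136195))*(1/426157) - 386269/51840 = (132651/136195)*(1/426157) - 386269*1/51840 = 132651/58040452615 - 386269/51840 = -4483844142903119/601763412712320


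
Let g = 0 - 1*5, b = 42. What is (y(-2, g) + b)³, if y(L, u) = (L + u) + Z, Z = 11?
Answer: 97336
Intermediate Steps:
g = -5 (g = 0 - 5 = -5)
y(L, u) = 11 + L + u (y(L, u) = (L + u) + 11 = 11 + L + u)
(y(-2, g) + b)³ = ((11 - 2 - 5) + 42)³ = (4 + 42)³ = 46³ = 97336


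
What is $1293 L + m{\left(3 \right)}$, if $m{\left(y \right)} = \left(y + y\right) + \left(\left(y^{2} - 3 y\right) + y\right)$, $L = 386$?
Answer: $499107$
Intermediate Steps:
$m{\left(y \right)} = y^{2}$ ($m{\left(y \right)} = 2 y + \left(y^{2} - 2 y\right) = y^{2}$)
$1293 L + m{\left(3 \right)} = 1293 \cdot 386 + 3^{2} = 499098 + 9 = 499107$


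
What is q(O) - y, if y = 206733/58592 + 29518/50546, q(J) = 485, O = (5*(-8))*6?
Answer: 712096351323/1480795616 ≈ 480.89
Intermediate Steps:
O = -240 (O = -40*6 = -240)
y = 6089522437/1480795616 (y = 206733*(1/58592) + 29518*(1/50546) = 206733/58592 + 14759/25273 = 6089522437/1480795616 ≈ 4.1123)
q(O) - y = 485 - 1*6089522437/1480795616 = 485 - 6089522437/1480795616 = 712096351323/1480795616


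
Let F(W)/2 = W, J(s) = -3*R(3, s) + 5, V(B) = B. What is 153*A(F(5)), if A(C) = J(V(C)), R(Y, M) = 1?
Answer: 306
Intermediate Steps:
J(s) = 2 (J(s) = -3*1 + 5 = -3 + 5 = 2)
F(W) = 2*W
A(C) = 2
153*A(F(5)) = 153*2 = 306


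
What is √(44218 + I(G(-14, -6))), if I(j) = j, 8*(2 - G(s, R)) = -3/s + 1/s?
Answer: √34668466/28 ≈ 210.29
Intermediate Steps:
G(s, R) = 2 + 1/(4*s) (G(s, R) = 2 - (-3/s + 1/s)/8 = 2 - (-1)/(4*s) = 2 + 1/(4*s))
√(44218 + I(G(-14, -6))) = √(44218 + (2 + (¼)/(-14))) = √(44218 + (2 + (¼)*(-1/14))) = √(44218 + (2 - 1/56)) = √(44218 + 111/56) = √(2476319/56) = √34668466/28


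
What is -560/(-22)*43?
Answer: 12040/11 ≈ 1094.5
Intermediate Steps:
-560/(-22)*43 = -560*(-1)/22*43 = -14*(-20/11)*43 = (280/11)*43 = 12040/11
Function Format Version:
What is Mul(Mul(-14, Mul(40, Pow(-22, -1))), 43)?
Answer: Rational(12040, 11) ≈ 1094.5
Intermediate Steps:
Mul(Mul(-14, Mul(40, Pow(-22, -1))), 43) = Mul(Mul(-14, Mul(40, Rational(-1, 22))), 43) = Mul(Mul(-14, Rational(-20, 11)), 43) = Mul(Rational(280, 11), 43) = Rational(12040, 11)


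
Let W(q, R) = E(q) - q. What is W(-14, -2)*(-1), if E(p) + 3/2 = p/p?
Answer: -27/2 ≈ -13.500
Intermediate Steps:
E(p) = -1/2 (E(p) = -3/2 + p/p = -3/2 + 1 = -1/2)
W(q, R) = -1/2 - q
W(-14, -2)*(-1) = (-1/2 - 1*(-14))*(-1) = (-1/2 + 14)*(-1) = (27/2)*(-1) = -27/2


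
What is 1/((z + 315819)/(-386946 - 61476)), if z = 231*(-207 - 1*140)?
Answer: -74737/39277 ≈ -1.9028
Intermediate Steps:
z = -80157 (z = 231*(-207 - 140) = 231*(-347) = -80157)
1/((z + 315819)/(-386946 - 61476)) = 1/((-80157 + 315819)/(-386946 - 61476)) = 1/(235662/(-448422)) = 1/(235662*(-1/448422)) = 1/(-39277/74737) = -74737/39277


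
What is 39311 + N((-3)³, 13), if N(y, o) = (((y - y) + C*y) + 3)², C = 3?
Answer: 45395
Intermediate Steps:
N(y, o) = (3 + 3*y)² (N(y, o) = (((y - y) + 3*y) + 3)² = ((0 + 3*y) + 3)² = (3*y + 3)² = (3 + 3*y)²)
39311 + N((-3)³, 13) = 39311 + 9*(1 + (-3)³)² = 39311 + 9*(1 - 27)² = 39311 + 9*(-26)² = 39311 + 9*676 = 39311 + 6084 = 45395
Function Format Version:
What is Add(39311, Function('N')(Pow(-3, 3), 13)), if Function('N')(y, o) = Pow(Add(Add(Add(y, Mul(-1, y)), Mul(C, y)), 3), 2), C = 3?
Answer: 45395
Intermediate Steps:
Function('N')(y, o) = Pow(Add(3, Mul(3, y)), 2) (Function('N')(y, o) = Pow(Add(Add(Add(y, Mul(-1, y)), Mul(3, y)), 3), 2) = Pow(Add(Add(0, Mul(3, y)), 3), 2) = Pow(Add(Mul(3, y), 3), 2) = Pow(Add(3, Mul(3, y)), 2))
Add(39311, Function('N')(Pow(-3, 3), 13)) = Add(39311, Mul(9, Pow(Add(1, Pow(-3, 3)), 2))) = Add(39311, Mul(9, Pow(Add(1, -27), 2))) = Add(39311, Mul(9, Pow(-26, 2))) = Add(39311, Mul(9, 676)) = Add(39311, 6084) = 45395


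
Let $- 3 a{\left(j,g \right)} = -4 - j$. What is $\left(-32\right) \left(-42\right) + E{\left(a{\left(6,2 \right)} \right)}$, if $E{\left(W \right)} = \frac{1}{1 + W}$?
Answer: $\frac{17475}{13} \approx 1344.2$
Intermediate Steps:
$a{\left(j,g \right)} = \frac{4}{3} + \frac{j}{3}$ ($a{\left(j,g \right)} = - \frac{-4 - j}{3} = \frac{4}{3} + \frac{j}{3}$)
$\left(-32\right) \left(-42\right) + E{\left(a{\left(6,2 \right)} \right)} = \left(-32\right) \left(-42\right) + \frac{1}{1 + \left(\frac{4}{3} + \frac{1}{3} \cdot 6\right)} = 1344 + \frac{1}{1 + \left(\frac{4}{3} + 2\right)} = 1344 + \frac{1}{1 + \frac{10}{3}} = 1344 + \frac{1}{\frac{13}{3}} = 1344 + \frac{3}{13} = \frac{17475}{13}$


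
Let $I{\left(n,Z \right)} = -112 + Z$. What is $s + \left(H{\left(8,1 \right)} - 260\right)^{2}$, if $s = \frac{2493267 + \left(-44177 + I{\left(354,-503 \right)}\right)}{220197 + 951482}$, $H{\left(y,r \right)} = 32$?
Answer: $\frac{1646243503}{31667} \approx 51986.0$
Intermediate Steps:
$s = \frac{66175}{31667}$ ($s = \frac{2493267 - 44792}{220197 + 951482} = \frac{2493267 - 44792}{1171679} = \left(2493267 - 44792\right) \frac{1}{1171679} = 2448475 \cdot \frac{1}{1171679} = \frac{66175}{31667} \approx 2.0897$)
$s + \left(H{\left(8,1 \right)} - 260\right)^{2} = \frac{66175}{31667} + \left(32 - 260\right)^{2} = \frac{66175}{31667} + \left(-228\right)^{2} = \frac{66175}{31667} + 51984 = \frac{1646243503}{31667}$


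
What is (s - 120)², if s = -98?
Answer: 47524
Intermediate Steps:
(s - 120)² = (-98 - 120)² = (-218)² = 47524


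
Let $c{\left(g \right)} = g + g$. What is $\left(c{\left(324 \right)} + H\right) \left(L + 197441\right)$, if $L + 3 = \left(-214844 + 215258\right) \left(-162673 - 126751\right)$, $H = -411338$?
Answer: $49128420807620$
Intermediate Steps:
$L = -119821539$ ($L = -3 + \left(-214844 + 215258\right) \left(-162673 - 126751\right) = -3 + 414 \left(-289424\right) = -3 - 119821536 = -119821539$)
$c{\left(g \right)} = 2 g$
$\left(c{\left(324 \right)} + H\right) \left(L + 197441\right) = \left(2 \cdot 324 - 411338\right) \left(-119821539 + 197441\right) = \left(648 - 411338\right) \left(-119624098\right) = \left(-410690\right) \left(-119624098\right) = 49128420807620$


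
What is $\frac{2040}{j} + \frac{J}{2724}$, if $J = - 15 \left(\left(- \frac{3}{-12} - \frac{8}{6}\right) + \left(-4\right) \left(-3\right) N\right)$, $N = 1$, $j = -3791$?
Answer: $- \frac{1453585}{2429808} \approx -0.59823$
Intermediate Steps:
$J = - \frac{655}{4}$ ($J = - 15 \left(\left(- \frac{3}{-12} - \frac{8}{6}\right) + \left(-4\right) \left(-3\right) 1\right) = - 15 \left(\left(\left(-3\right) \left(- \frac{1}{12}\right) - \frac{4}{3}\right) + 12 \cdot 1\right) = - 15 \left(\left(\frac{1}{4} - \frac{4}{3}\right) + 12\right) = - 15 \left(- \frac{13}{12} + 12\right) = \left(-15\right) \frac{131}{12} = - \frac{655}{4} \approx -163.75$)
$\frac{2040}{j} + \frac{J}{2724} = \frac{2040}{-3791} - \frac{655}{4 \cdot 2724} = 2040 \left(- \frac{1}{3791}\right) - \frac{655}{10896} = - \frac{120}{223} - \frac{655}{10896} = - \frac{1453585}{2429808}$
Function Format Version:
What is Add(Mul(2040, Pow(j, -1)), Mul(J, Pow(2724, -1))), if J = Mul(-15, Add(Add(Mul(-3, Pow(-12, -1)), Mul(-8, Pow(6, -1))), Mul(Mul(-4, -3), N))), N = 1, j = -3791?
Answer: Rational(-1453585, 2429808) ≈ -0.59823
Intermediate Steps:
J = Rational(-655, 4) (J = Mul(-15, Add(Add(Mul(-3, Pow(-12, -1)), Mul(-8, Pow(6, -1))), Mul(Mul(-4, -3), 1))) = Mul(-15, Add(Add(Mul(-3, Rational(-1, 12)), Mul(-8, Rational(1, 6))), Mul(12, 1))) = Mul(-15, Add(Add(Rational(1, 4), Rational(-4, 3)), 12)) = Mul(-15, Add(Rational(-13, 12), 12)) = Mul(-15, Rational(131, 12)) = Rational(-655, 4) ≈ -163.75)
Add(Mul(2040, Pow(j, -1)), Mul(J, Pow(2724, -1))) = Add(Mul(2040, Pow(-3791, -1)), Mul(Rational(-655, 4), Pow(2724, -1))) = Add(Mul(2040, Rational(-1, 3791)), Mul(Rational(-655, 4), Rational(1, 2724))) = Add(Rational(-120, 223), Rational(-655, 10896)) = Rational(-1453585, 2429808)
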